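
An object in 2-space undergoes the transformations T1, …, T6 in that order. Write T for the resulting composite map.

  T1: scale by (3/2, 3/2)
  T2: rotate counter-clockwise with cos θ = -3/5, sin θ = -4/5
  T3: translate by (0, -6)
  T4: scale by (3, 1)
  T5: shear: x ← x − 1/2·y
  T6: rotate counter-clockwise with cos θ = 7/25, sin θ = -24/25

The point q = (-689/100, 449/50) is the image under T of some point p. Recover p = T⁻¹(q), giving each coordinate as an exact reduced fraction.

p = (2/3, -3)

T1 = [3/2 0 0; 0 3/2 0; 0 0 1]
T2·T1 = [-9/10 6/5 0; -6/5 -9/10 0; 0 0 1]
T3·…·T1 = [-9/10 6/5 0; -6/5 -9/10 -6; 0 0 1]
T4·…·T1 = [-27/10 18/5 0; -6/5 -9/10 -6; 0 0 1]
T5·…·T1 = [-21/10 81/20 3; -6/5 -9/10 -6; 0 0 1]
T6·…·T1 = [-87/50 27/100 -123/25; 42/25 -207/50 -114/25; 0 0 1]
det M = 27/4; M⁻¹ = [-46/75 -1/25 -16/5; -56/225 -58/225 -12/5; 0 0 1]
M⁻¹ · (-689/100, 449/50)ᵀ = (2/3, -3)ᵀ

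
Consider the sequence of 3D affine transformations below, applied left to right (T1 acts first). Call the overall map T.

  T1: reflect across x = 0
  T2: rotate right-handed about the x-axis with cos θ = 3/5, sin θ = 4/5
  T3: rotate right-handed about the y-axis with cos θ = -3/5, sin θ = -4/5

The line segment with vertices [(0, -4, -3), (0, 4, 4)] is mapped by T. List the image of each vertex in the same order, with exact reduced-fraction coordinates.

image vertices: (4, 0, 3), (-112/25, -4/5, -84/25)

T1 reflect across x = 0: (0, -4, -3) → (0, -4, -3); (0, 4, 4) → (0, 4, 4)
T2 rotate right-handed about the x-axis with cos θ = 3/5, sin θ = 4/5: (0, -4, -3) → (0, 0, -5); (0, 4, 4) → (0, -4/5, 28/5)
T3 rotate right-handed about the y-axis with cos θ = -3/5, sin θ = -4/5: (0, 0, -5) → (4, 0, 3); (0, -4/5, 28/5) → (-112/25, -4/5, -84/25)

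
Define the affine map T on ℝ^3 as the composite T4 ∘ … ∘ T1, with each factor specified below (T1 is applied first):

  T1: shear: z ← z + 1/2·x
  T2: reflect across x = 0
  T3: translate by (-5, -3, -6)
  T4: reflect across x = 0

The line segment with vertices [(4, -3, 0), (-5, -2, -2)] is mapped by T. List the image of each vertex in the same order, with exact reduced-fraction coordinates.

image vertices: (9, -6, -4), (0, -5, -21/2)

T1 shear: z ← z + 1/2·x: (4, -3, 0) → (4, -3, 2); (-5, -2, -2) → (-5, -2, -9/2)
T2 reflect across x = 0: (4, -3, 2) → (-4, -3, 2); (-5, -2, -9/2) → (5, -2, -9/2)
T3 translate by (-5, -3, -6): (-4, -3, 2) → (-9, -6, -4); (5, -2, -9/2) → (0, -5, -21/2)
T4 reflect across x = 0: (-9, -6, -4) → (9, -6, -4); (0, -5, -21/2) → (0, -5, -21/2)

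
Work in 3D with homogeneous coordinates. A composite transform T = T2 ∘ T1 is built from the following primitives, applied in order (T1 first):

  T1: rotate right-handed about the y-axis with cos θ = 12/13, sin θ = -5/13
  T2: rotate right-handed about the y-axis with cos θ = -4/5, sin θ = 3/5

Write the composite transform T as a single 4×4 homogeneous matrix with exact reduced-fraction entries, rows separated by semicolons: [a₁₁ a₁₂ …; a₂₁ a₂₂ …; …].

T1 = [12/13 0 -5/13 0; 0 1 0 0; 5/13 0 12/13 0; 0 0 0 1]
T2·T1 = [-33/65 0 56/65 0; 0 1 0 0; -56/65 0 -33/65 0; 0 0 0 1]

T = [-33/65 0 56/65 0; 0 1 0 0; -56/65 0 -33/65 0; 0 0 0 1]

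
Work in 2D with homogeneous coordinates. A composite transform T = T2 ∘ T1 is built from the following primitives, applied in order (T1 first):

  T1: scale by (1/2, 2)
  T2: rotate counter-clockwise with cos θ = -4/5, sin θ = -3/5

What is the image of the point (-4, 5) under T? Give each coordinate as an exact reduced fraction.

T(p) = (38/5, -34/5)

T1 scale by (1/2, 2): (-4, 5) → (-2, 10)
T2 rotate counter-clockwise with cos θ = -4/5, sin θ = -3/5: (-2, 10) → (38/5, -34/5)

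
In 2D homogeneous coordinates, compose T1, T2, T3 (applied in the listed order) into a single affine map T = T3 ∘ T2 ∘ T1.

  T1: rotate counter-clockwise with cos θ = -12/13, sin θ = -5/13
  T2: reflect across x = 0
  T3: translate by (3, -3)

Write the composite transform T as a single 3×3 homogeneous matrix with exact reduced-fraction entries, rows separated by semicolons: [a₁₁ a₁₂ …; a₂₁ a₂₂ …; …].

T1 = [-12/13 5/13 0; -5/13 -12/13 0; 0 0 1]
T2·T1 = [12/13 -5/13 0; -5/13 -12/13 0; 0 0 1]
T3·…·T1 = [12/13 -5/13 3; -5/13 -12/13 -3; 0 0 1]

T = [12/13 -5/13 3; -5/13 -12/13 -3; 0 0 1]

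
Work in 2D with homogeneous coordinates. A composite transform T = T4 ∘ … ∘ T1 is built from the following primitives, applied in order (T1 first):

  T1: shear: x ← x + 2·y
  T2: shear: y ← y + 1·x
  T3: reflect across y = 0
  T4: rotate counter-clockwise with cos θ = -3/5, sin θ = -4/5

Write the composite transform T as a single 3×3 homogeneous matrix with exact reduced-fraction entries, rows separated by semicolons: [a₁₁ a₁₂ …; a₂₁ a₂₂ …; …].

T1 = [1 2 0; 0 1 0; 0 0 1]
T2·T1 = [1 2 0; 1 3 0; 0 0 1]
T3·…·T1 = [1 2 0; -1 -3 0; 0 0 1]
T4·…·T1 = [-7/5 -18/5 0; -1/5 1/5 0; 0 0 1]

T = [-7/5 -18/5 0; -1/5 1/5 0; 0 0 1]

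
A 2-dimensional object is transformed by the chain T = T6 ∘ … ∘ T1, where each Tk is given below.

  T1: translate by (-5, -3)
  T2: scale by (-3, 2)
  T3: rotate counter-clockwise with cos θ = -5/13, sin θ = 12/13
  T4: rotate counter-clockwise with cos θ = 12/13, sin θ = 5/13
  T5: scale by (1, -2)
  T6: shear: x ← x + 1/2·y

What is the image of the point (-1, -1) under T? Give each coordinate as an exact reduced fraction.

T1 translate by (-5, -3): (-1, -1) → (-6, -4)
T2 scale by (-3, 2): (-6, -4) → (18, -8)
T3 rotate counter-clockwise with cos θ = -5/13, sin θ = 12/13: (18, -8) → (6/13, 256/13)
T4 rotate counter-clockwise with cos θ = 12/13, sin θ = 5/13: (6/13, 256/13) → (-1208/169, 3102/169)
T5 scale by (1, -2): (-1208/169, 3102/169) → (-1208/169, -6204/169)
T6 shear: x ← x + 1/2·y: (-1208/169, -6204/169) → (-4310/169, -6204/169)

T(p) = (-4310/169, -6204/169)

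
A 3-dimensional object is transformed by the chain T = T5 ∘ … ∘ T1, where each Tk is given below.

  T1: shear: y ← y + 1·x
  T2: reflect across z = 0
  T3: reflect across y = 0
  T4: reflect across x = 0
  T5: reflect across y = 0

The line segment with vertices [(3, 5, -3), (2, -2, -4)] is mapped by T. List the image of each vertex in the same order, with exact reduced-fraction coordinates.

image vertices: (-3, 8, 3), (-2, 0, 4)

T1 shear: y ← y + 1·x: (3, 5, -3) → (3, 8, -3); (2, -2, -4) → (2, 0, -4)
T2 reflect across z = 0: (3, 8, -3) → (3, 8, 3); (2, 0, -4) → (2, 0, 4)
T3 reflect across y = 0: (3, 8, 3) → (3, -8, 3); (2, 0, 4) → (2, 0, 4)
T4 reflect across x = 0: (3, -8, 3) → (-3, -8, 3); (2, 0, 4) → (-2, 0, 4)
T5 reflect across y = 0: (-3, -8, 3) → (-3, 8, 3); (-2, 0, 4) → (-2, 0, 4)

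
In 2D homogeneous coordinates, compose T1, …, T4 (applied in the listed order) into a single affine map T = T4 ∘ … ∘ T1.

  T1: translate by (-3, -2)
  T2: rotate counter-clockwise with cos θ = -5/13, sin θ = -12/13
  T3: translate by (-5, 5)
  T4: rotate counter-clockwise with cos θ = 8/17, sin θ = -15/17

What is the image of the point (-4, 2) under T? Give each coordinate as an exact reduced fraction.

T(p) = (1995/221, 1642/221)

T1 translate by (-3, -2): (-4, 2) → (-7, 0)
T2 rotate counter-clockwise with cos θ = -5/13, sin θ = -12/13: (-7, 0) → (35/13, 84/13)
T3 translate by (-5, 5): (35/13, 84/13) → (-30/13, 149/13)
T4 rotate counter-clockwise with cos θ = 8/17, sin θ = -15/17: (-30/13, 149/13) → (1995/221, 1642/221)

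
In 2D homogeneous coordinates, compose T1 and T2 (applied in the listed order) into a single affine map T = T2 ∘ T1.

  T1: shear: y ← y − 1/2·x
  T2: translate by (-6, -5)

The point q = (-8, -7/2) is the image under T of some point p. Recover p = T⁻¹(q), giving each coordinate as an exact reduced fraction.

T1 = [1 0 0; -1/2 1 0; 0 0 1]
T2·T1 = [1 0 -6; -1/2 1 -5; 0 0 1]
det M = 1; M⁻¹ = [1 0 6; 1/2 1 8; 0 0 1]
M⁻¹ · (-8, -7/2)ᵀ = (-2, 1/2)ᵀ

p = (-2, 1/2)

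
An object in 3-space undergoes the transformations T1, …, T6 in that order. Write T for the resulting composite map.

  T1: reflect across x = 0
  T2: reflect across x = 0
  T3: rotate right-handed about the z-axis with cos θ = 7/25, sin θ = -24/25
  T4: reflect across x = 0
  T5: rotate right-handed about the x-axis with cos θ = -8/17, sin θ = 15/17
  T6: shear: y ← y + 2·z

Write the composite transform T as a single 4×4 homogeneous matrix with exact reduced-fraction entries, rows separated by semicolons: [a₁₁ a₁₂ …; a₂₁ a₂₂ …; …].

T1 = [-1 0 0 0; 0 1 0 0; 0 0 1 0; 0 0 0 1]
T2·T1 = [1 0 0 0; 0 1 0 0; 0 0 1 0; 0 0 0 1]
T3·…·T1 = [7/25 24/25 0 0; -24/25 7/25 0 0; 0 0 1 0; 0 0 0 1]
T4·…·T1 = [-7/25 -24/25 0 0; -24/25 7/25 0 0; 0 0 1 0; 0 0 0 1]
T5·…·T1 = [-7/25 -24/25 0 0; 192/425 -56/425 -15/17 0; -72/85 21/85 -8/17 0; 0 0 0 1]
T6·…·T1 = [-7/25 -24/25 0 0; -528/425 154/425 -31/17 0; -72/85 21/85 -8/17 0; 0 0 0 1]

T = [-7/25 -24/25 0 0; -528/425 154/425 -31/17 0; -72/85 21/85 -8/17 0; 0 0 0 1]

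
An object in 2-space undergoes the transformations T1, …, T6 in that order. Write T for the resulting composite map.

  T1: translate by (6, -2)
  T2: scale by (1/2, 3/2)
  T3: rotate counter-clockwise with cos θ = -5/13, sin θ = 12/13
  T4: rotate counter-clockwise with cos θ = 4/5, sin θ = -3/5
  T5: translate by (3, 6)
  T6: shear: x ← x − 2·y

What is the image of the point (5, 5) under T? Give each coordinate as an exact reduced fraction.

T(p) = (-647/26, 1617/130)

T1 translate by (6, -2): (5, 5) → (11, 3)
T2 scale by (1/2, 3/2): (11, 3) → (11/2, 9/2)
T3 rotate counter-clockwise with cos θ = -5/13, sin θ = 12/13: (11/2, 9/2) → (-163/26, 87/26)
T4 rotate counter-clockwise with cos θ = 4/5, sin θ = -3/5: (-163/26, 87/26) → (-391/130, 837/130)
T5 translate by (3, 6): (-391/130, 837/130) → (-1/130, 1617/130)
T6 shear: x ← x − 2·y: (-1/130, 1617/130) → (-647/26, 1617/130)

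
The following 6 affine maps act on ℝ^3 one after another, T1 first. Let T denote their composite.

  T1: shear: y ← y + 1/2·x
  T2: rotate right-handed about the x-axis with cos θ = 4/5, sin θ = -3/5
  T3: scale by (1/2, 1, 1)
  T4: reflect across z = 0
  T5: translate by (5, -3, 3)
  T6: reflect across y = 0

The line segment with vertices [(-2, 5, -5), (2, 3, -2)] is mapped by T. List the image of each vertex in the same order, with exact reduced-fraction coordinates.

T1 shear: y ← y + 1/2·x: (-2, 5, -5) → (-2, 4, -5); (2, 3, -2) → (2, 4, -2)
T2 rotate right-handed about the x-axis with cos θ = 4/5, sin θ = -3/5: (-2, 4, -5) → (-2, 1/5, -32/5); (2, 4, -2) → (2, 2, -4)
T3 scale by (1/2, 1, 1): (-2, 1/5, -32/5) → (-1, 1/5, -32/5); (2, 2, -4) → (1, 2, -4)
T4 reflect across z = 0: (-1, 1/5, -32/5) → (-1, 1/5, 32/5); (1, 2, -4) → (1, 2, 4)
T5 translate by (5, -3, 3): (-1, 1/5, 32/5) → (4, -14/5, 47/5); (1, 2, 4) → (6, -1, 7)
T6 reflect across y = 0: (4, -14/5, 47/5) → (4, 14/5, 47/5); (6, -1, 7) → (6, 1, 7)

image vertices: (4, 14/5, 47/5), (6, 1, 7)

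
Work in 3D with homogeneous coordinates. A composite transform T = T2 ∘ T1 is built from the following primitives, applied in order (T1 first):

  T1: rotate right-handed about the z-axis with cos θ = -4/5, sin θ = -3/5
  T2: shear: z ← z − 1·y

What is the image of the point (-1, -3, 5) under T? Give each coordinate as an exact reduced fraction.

T(p) = (-1, 3, 2)

T1 rotate right-handed about the z-axis with cos θ = -4/5, sin θ = -3/5: (-1, -3, 5) → (-1, 3, 5)
T2 shear: z ← z − 1·y: (-1, 3, 5) → (-1, 3, 2)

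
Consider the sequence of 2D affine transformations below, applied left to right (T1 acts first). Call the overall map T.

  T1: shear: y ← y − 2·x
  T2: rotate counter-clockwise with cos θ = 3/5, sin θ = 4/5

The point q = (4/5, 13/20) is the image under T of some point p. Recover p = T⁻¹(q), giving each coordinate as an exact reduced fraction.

p = (1, 7/4)

T1 = [1 0 0; -2 1 0; 0 0 1]
T2·T1 = [11/5 -4/5 0; -2/5 3/5 0; 0 0 1]
det M = 1; M⁻¹ = [3/5 4/5 0; 2/5 11/5 0; 0 0 1]
M⁻¹ · (4/5, 13/20)ᵀ = (1, 7/4)ᵀ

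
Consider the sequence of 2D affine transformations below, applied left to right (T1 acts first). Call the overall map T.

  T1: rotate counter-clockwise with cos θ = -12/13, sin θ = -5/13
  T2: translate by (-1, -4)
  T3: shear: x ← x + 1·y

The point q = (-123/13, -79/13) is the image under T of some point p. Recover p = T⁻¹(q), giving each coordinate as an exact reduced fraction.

T1 = [-12/13 5/13 0; -5/13 -12/13 0; 0 0 1]
T2·T1 = [-12/13 5/13 -1; -5/13 -12/13 -4; 0 0 1]
T3·…·T1 = [-17/13 -7/13 -5; -5/13 -12/13 -4; 0 0 1]
det M = 1; M⁻¹ = [-12/13 7/13 -32/13; 5/13 -17/13 -43/13; 0 0 1]
M⁻¹ · (-123/13, -79/13)ᵀ = (3, 1)ᵀ

p = (3, 1)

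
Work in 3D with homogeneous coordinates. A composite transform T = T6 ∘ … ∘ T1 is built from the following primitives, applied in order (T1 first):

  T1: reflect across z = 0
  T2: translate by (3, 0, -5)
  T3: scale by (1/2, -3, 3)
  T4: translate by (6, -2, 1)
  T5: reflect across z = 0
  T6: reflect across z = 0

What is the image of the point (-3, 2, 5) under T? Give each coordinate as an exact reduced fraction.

T(p) = (6, -8, -29)

T1 reflect across z = 0: (-3, 2, 5) → (-3, 2, -5)
T2 translate by (3, 0, -5): (-3, 2, -5) → (0, 2, -10)
T3 scale by (1/2, -3, 3): (0, 2, -10) → (0, -6, -30)
T4 translate by (6, -2, 1): (0, -6, -30) → (6, -8, -29)
T5 reflect across z = 0: (6, -8, -29) → (6, -8, 29)
T6 reflect across z = 0: (6, -8, 29) → (6, -8, -29)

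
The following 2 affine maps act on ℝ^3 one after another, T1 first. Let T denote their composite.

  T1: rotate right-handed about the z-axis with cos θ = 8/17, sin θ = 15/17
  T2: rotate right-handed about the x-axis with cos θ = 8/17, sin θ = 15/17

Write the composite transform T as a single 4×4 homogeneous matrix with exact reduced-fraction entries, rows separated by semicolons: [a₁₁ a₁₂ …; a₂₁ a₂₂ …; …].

T1 = [8/17 -15/17 0 0; 15/17 8/17 0 0; 0 0 1 0; 0 0 0 1]
T2·T1 = [8/17 -15/17 0 0; 120/289 64/289 -15/17 0; 225/289 120/289 8/17 0; 0 0 0 1]

T = [8/17 -15/17 0 0; 120/289 64/289 -15/17 0; 225/289 120/289 8/17 0; 0 0 0 1]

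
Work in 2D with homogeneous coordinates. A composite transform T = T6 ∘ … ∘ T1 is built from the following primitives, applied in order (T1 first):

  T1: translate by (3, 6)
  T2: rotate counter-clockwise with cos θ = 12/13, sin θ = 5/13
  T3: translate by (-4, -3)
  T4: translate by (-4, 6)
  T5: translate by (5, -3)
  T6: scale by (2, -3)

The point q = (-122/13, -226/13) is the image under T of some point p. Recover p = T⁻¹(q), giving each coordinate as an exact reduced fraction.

p = (-7/3, 0)

T1 = [1 0 3; 0 1 6; 0 0 1]
T2·T1 = [12/13 -5/13 6/13; 5/13 12/13 87/13; 0 0 1]
T3·…·T1 = [12/13 -5/13 -46/13; 5/13 12/13 48/13; 0 0 1]
T4·…·T1 = [12/13 -5/13 -98/13; 5/13 12/13 126/13; 0 0 1]
T5·…·T1 = [12/13 -5/13 -33/13; 5/13 12/13 87/13; 0 0 1]
T6·…·T1 = [24/13 -10/13 -66/13; -15/13 -36/13 -261/13; 0 0 1]
det M = -6; M⁻¹ = [6/13 -5/39 -3/13; -5/26 -4/13 -93/13; 0 0 1]
M⁻¹ · (-122/13, -226/13)ᵀ = (-7/3, 0)ᵀ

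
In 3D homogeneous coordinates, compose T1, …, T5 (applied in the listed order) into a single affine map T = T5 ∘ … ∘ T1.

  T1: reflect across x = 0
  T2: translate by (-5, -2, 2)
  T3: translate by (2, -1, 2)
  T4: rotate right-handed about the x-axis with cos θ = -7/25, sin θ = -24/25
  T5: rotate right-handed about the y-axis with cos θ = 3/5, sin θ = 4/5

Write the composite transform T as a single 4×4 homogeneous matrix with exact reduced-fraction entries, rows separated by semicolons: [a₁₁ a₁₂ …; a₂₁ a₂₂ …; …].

T = [-3/5 -96/125 -28/125 -49/125; 0 -7/25 24/25 117/25; 4/5 -72/125 -21/125 432/125; 0 0 0 1]

T1 = [-1 0 0 0; 0 1 0 0; 0 0 1 0; 0 0 0 1]
T2·T1 = [-1 0 0 -5; 0 1 0 -2; 0 0 1 2; 0 0 0 1]
T3·…·T1 = [-1 0 0 -3; 0 1 0 -3; 0 0 1 4; 0 0 0 1]
T4·…·T1 = [-1 0 0 -3; 0 -7/25 24/25 117/25; 0 -24/25 -7/25 44/25; 0 0 0 1]
T5·…·T1 = [-3/5 -96/125 -28/125 -49/125; 0 -7/25 24/25 117/25; 4/5 -72/125 -21/125 432/125; 0 0 0 1]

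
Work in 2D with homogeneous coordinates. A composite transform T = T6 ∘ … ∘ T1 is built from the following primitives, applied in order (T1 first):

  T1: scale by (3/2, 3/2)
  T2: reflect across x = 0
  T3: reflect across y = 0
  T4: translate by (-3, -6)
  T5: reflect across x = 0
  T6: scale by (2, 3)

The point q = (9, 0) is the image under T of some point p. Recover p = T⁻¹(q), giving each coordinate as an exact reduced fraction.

p = (1, -4)

T1 = [3/2 0 0; 0 3/2 0; 0 0 1]
T2·T1 = [-3/2 0 0; 0 3/2 0; 0 0 1]
T3·…·T1 = [-3/2 0 0; 0 -3/2 0; 0 0 1]
T4·…·T1 = [-3/2 0 -3; 0 -3/2 -6; 0 0 1]
T5·…·T1 = [3/2 0 3; 0 -3/2 -6; 0 0 1]
T6·…·T1 = [3 0 6; 0 -9/2 -18; 0 0 1]
det M = -27/2; M⁻¹ = [1/3 0 -2; 0 -2/9 -4; 0 0 1]
M⁻¹ · (9, 0)ᵀ = (1, -4)ᵀ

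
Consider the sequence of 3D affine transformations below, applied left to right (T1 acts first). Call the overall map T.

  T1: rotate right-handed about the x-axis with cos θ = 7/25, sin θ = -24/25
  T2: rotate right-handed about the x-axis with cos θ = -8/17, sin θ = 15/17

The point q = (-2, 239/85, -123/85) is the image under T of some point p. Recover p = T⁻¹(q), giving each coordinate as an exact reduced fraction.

p = (-2, 1, -3)

T1 = [1 0 0 0; 0 7/25 24/25 0; 0 -24/25 7/25 0; 0 0 0 1]
T2·T1 = [1 0 0 0; 0 304/425 -297/425 0; 0 297/425 304/425 0; 0 0 0 1]
det M = 1; M⁻¹ = [1 0 0 0; 0 304/425 297/425 0; 0 -297/425 304/425 0; 0 0 0 1]
M⁻¹ · (-2, 239/85, -123/85)ᵀ = (-2, 1, -3)ᵀ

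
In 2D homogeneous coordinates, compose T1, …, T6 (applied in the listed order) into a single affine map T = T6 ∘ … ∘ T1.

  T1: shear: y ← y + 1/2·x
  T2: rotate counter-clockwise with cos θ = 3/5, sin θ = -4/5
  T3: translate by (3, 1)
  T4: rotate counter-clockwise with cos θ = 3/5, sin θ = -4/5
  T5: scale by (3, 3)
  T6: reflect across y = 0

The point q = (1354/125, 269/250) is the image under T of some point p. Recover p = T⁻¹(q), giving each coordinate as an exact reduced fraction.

T1 = [1 0 0; 1/2 1 0; 0 0 1]
T2·T1 = [1 4/5 0; -1/2 3/5 0; 0 0 1]
T3·…·T1 = [1 4/5 3; -1/2 3/5 1; 0 0 1]
T4·…·T1 = [1/5 24/25 13/5; -11/10 -7/25 -9/5; 0 0 1]
T5·…·T1 = [3/5 72/25 39/5; -33/10 -21/25 -27/5; 0 0 1]
T6·…·T1 = [3/5 72/25 39/5; 33/10 21/25 27/5; 0 0 1]
det M = -9; M⁻¹ = [-7/75 8/25 -1; 11/30 -1/15 -5/2; 0 0 1]
M⁻¹ · (1354/125, 269/250)ᵀ = (-5/3, 7/5)ᵀ

p = (-5/3, 7/5)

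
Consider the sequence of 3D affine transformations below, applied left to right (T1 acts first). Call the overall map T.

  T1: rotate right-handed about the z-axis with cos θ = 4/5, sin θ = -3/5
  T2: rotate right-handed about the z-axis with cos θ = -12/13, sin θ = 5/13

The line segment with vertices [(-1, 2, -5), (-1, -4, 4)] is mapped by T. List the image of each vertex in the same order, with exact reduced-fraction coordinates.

T1 rotate right-handed about the z-axis with cos θ = 4/5, sin θ = -3/5: (-1, 2, -5) → (2/5, 11/5, -5); (-1, -4, 4) → (-16/5, -13/5, 4)
T2 rotate right-handed about the z-axis with cos θ = -12/13, sin θ = 5/13: (2/5, 11/5, -5) → (-79/65, -122/65, -5); (-16/5, -13/5, 4) → (257/65, 76/65, 4)

image vertices: (-79/65, -122/65, -5), (257/65, 76/65, 4)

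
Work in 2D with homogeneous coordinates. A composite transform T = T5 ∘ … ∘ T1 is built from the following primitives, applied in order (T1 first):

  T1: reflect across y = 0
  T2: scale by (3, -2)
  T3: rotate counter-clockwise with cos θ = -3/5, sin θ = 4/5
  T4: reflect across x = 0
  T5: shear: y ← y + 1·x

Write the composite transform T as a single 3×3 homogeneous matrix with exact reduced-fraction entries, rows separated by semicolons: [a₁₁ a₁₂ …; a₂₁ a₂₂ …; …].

T1 = [1 0 0; 0 -1 0; 0 0 1]
T2·T1 = [3 0 0; 0 2 0; 0 0 1]
T3·…·T1 = [-9/5 -8/5 0; 12/5 -6/5 0; 0 0 1]
T4·…·T1 = [9/5 8/5 0; 12/5 -6/5 0; 0 0 1]
T5·…·T1 = [9/5 8/5 0; 21/5 2/5 0; 0 0 1]

T = [9/5 8/5 0; 21/5 2/5 0; 0 0 1]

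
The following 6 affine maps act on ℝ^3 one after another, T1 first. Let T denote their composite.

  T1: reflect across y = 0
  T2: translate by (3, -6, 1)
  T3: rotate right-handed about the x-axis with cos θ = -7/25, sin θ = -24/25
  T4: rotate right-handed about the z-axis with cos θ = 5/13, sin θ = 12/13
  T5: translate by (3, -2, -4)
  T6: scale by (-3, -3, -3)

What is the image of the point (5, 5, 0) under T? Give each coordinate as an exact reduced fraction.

T(p) = (-2289/325, -1353/65, -471/25)

T1 reflect across y = 0: (5, 5, 0) → (5, -5, 0)
T2 translate by (3, -6, 1): (5, -5, 0) → (8, -11, 1)
T3 rotate right-handed about the x-axis with cos θ = -7/25, sin θ = -24/25: (8, -11, 1) → (8, 101/25, 257/25)
T4 rotate right-handed about the z-axis with cos θ = 5/13, sin θ = 12/13: (8, 101/25, 257/25) → (-212/325, 581/65, 257/25)
T5 translate by (3, -2, -4): (-212/325, 581/65, 257/25) → (763/325, 451/65, 157/25)
T6 scale by (-3, -3, -3): (763/325, 451/65, 157/25) → (-2289/325, -1353/65, -471/25)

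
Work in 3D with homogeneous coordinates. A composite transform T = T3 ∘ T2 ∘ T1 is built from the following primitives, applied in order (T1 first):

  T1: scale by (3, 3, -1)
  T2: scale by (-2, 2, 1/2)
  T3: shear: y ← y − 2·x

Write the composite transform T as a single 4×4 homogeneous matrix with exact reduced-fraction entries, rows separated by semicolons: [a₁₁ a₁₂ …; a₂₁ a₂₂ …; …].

T = [-6 0 0 0; 12 6 0 0; 0 0 -1/2 0; 0 0 0 1]

T1 = [3 0 0 0; 0 3 0 0; 0 0 -1 0; 0 0 0 1]
T2·T1 = [-6 0 0 0; 0 6 0 0; 0 0 -1/2 0; 0 0 0 1]
T3·…·T1 = [-6 0 0 0; 12 6 0 0; 0 0 -1/2 0; 0 0 0 1]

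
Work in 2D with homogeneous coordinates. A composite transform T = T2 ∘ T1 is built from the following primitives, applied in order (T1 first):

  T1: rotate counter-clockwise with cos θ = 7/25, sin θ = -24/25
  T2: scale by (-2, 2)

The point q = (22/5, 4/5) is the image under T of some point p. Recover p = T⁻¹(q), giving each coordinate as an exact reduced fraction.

T1 = [7/25 24/25 0; -24/25 7/25 0; 0 0 1]
T2·T1 = [-14/25 -48/25 0; -48/25 14/25 0; 0 0 1]
det M = -4; M⁻¹ = [-7/50 -12/25 0; -12/25 7/50 0; 0 0 1]
M⁻¹ · (22/5, 4/5)ᵀ = (-1, -2)ᵀ

p = (-1, -2)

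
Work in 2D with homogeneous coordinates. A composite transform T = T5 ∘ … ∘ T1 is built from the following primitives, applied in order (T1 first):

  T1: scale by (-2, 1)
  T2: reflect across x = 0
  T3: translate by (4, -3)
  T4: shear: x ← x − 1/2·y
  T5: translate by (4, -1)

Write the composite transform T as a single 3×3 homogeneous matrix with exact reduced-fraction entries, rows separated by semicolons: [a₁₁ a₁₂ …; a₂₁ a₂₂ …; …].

T = [2 -1/2 19/2; 0 1 -4; 0 0 1]

T1 = [-2 0 0; 0 1 0; 0 0 1]
T2·T1 = [2 0 0; 0 1 0; 0 0 1]
T3·…·T1 = [2 0 4; 0 1 -3; 0 0 1]
T4·…·T1 = [2 -1/2 11/2; 0 1 -3; 0 0 1]
T5·…·T1 = [2 -1/2 19/2; 0 1 -4; 0 0 1]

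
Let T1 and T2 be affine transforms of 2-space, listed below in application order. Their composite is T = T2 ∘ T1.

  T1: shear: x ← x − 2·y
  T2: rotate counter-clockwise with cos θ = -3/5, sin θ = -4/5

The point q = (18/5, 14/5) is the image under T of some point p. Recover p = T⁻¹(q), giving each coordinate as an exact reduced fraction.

T1 = [1 -2 0; 0 1 0; 0 0 1]
T2·T1 = [-3/5 2 0; -4/5 1 0; 0 0 1]
det M = 1; M⁻¹ = [1 -2 0; 4/5 -3/5 0; 0 0 1]
M⁻¹ · (18/5, 14/5)ᵀ = (-2, 6/5)ᵀ

p = (-2, 6/5)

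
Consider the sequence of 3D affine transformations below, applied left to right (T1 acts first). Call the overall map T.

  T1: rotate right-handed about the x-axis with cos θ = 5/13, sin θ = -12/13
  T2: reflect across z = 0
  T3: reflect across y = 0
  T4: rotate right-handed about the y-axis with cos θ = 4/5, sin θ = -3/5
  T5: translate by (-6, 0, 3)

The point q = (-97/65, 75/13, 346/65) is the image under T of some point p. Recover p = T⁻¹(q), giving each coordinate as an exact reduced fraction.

p = (5, -3, -5)

T1 = [1 0 0 0; 0 5/13 12/13 0; 0 -12/13 5/13 0; 0 0 0 1]
T2·T1 = [1 0 0 0; 0 5/13 12/13 0; 0 12/13 -5/13 0; 0 0 0 1]
T3·…·T1 = [1 0 0 0; 0 -5/13 -12/13 0; 0 12/13 -5/13 0; 0 0 0 1]
T4·…·T1 = [4/5 -36/65 3/13 0; 0 -5/13 -12/13 0; 3/5 48/65 -4/13 0; 0 0 0 1]
T5·…·T1 = [4/5 -36/65 3/13 -6; 0 -5/13 -12/13 0; 3/5 48/65 -4/13 3; 0 0 0 1]
det M = 1; M⁻¹ = [4/5 0 3/5 3; -36/65 -5/13 48/65 -72/13; 3/13 -12/13 -4/13 30/13; 0 0 0 1]
M⁻¹ · (-97/65, 75/13, 346/65)ᵀ = (5, -3, -5)ᵀ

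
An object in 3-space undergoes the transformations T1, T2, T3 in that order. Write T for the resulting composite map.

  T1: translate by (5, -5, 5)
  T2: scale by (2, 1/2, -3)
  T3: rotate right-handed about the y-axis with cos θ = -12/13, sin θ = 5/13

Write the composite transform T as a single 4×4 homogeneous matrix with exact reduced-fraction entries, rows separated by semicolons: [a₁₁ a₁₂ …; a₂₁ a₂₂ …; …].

T1 = [1 0 0 5; 0 1 0 -5; 0 0 1 5; 0 0 0 1]
T2·T1 = [2 0 0 10; 0 1/2 0 -5/2; 0 0 -3 -15; 0 0 0 1]
T3·…·T1 = [-24/13 0 -15/13 -15; 0 1/2 0 -5/2; -10/13 0 36/13 10; 0 0 0 1]

T = [-24/13 0 -15/13 -15; 0 1/2 0 -5/2; -10/13 0 36/13 10; 0 0 0 1]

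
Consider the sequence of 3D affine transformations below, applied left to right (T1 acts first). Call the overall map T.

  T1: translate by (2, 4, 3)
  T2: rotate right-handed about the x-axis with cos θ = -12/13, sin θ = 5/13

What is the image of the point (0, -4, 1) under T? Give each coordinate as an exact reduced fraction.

T(p) = (2, -20/13, -48/13)

T1 translate by (2, 4, 3): (0, -4, 1) → (2, 0, 4)
T2 rotate right-handed about the x-axis with cos θ = -12/13, sin θ = 5/13: (2, 0, 4) → (2, -20/13, -48/13)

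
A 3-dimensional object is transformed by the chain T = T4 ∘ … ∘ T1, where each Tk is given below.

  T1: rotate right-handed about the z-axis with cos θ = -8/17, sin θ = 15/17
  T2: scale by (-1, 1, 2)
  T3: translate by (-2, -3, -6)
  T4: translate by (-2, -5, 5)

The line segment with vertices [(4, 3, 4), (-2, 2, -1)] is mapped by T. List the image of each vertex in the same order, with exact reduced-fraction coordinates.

T1 rotate right-handed about the z-axis with cos θ = -8/17, sin θ = 15/17: (4, 3, 4) → (-77/17, 36/17, 4); (-2, 2, -1) → (-14/17, -46/17, -1)
T2 scale by (-1, 1, 2): (-77/17, 36/17, 4) → (77/17, 36/17, 8); (-14/17, -46/17, -1) → (14/17, -46/17, -2)
T3 translate by (-2, -3, -6): (77/17, 36/17, 8) → (43/17, -15/17, 2); (14/17, -46/17, -2) → (-20/17, -97/17, -8)
T4 translate by (-2, -5, 5): (43/17, -15/17, 2) → (9/17, -100/17, 7); (-20/17, -97/17, -8) → (-54/17, -182/17, -3)

image vertices: (9/17, -100/17, 7), (-54/17, -182/17, -3)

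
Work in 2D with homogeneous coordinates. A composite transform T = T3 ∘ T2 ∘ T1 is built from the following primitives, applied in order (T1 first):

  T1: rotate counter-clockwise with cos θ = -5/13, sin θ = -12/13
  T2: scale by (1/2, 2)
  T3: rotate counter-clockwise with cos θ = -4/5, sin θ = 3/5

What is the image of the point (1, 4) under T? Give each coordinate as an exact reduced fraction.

T(p) = (106/65, 641/130)

T1 rotate counter-clockwise with cos θ = -5/13, sin θ = -12/13: (1, 4) → (43/13, -32/13)
T2 scale by (1/2, 2): (43/13, -32/13) → (43/26, -64/13)
T3 rotate counter-clockwise with cos θ = -4/5, sin θ = 3/5: (43/26, -64/13) → (106/65, 641/130)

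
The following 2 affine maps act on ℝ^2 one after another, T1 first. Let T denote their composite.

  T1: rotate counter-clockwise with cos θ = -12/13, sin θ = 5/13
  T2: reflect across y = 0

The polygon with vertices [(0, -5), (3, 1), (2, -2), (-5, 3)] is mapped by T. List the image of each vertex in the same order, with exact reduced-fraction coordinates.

T1 rotate counter-clockwise with cos θ = -12/13, sin θ = 5/13: (0, -5) → (25/13, 60/13); (3, 1) → (-41/13, 3/13); (2, -2) → (-14/13, 34/13); (-5, 3) → (45/13, -61/13)
T2 reflect across y = 0: (25/13, 60/13) → (25/13, -60/13); (-41/13, 3/13) → (-41/13, -3/13); (-14/13, 34/13) → (-14/13, -34/13); (45/13, -61/13) → (45/13, 61/13)

image vertices: (25/13, -60/13), (-41/13, -3/13), (-14/13, -34/13), (45/13, 61/13)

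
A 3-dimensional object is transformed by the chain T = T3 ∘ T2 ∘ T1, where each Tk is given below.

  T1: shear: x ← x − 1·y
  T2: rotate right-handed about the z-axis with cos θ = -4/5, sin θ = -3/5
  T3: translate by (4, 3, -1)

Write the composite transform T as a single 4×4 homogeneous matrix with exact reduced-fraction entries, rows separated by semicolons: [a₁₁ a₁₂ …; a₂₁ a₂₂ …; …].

T = [-4/5 7/5 0 4; -3/5 -1/5 0 3; 0 0 1 -1; 0 0 0 1]

T1 = [1 -1 0 0; 0 1 0 0; 0 0 1 0; 0 0 0 1]
T2·T1 = [-4/5 7/5 0 0; -3/5 -1/5 0 0; 0 0 1 0; 0 0 0 1]
T3·…·T1 = [-4/5 7/5 0 4; -3/5 -1/5 0 3; 0 0 1 -1; 0 0 0 1]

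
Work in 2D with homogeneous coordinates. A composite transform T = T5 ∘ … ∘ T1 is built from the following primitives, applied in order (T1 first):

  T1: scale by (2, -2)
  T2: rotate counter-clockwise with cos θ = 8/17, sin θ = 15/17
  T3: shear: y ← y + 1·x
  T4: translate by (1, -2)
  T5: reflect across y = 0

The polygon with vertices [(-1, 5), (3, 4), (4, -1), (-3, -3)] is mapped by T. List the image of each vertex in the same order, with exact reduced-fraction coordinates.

image vertices: (151/17, 10/17), (185/17, -160/17), (3, -8), (-121/17, 214/17)

T1 scale by (2, -2): (-1, 5) → (-2, -10); (3, 4) → (6, -8); (4, -1) → (8, 2); (-3, -3) → (-6, 6)
T2 rotate counter-clockwise with cos θ = 8/17, sin θ = 15/17: (-2, -10) → (134/17, -110/17); (6, -8) → (168/17, 26/17); (8, 2) → (2, 8); (-6, 6) → (-138/17, -42/17)
T3 shear: y ← y + 1·x: (134/17, -110/17) → (134/17, 24/17); (168/17, 26/17) → (168/17, 194/17); (2, 8) → (2, 10); (-138/17, -42/17) → (-138/17, -180/17)
T4 translate by (1, -2): (134/17, 24/17) → (151/17, -10/17); (168/17, 194/17) → (185/17, 160/17); (2, 10) → (3, 8); (-138/17, -180/17) → (-121/17, -214/17)
T5 reflect across y = 0: (151/17, -10/17) → (151/17, 10/17); (185/17, 160/17) → (185/17, -160/17); (3, 8) → (3, -8); (-121/17, -214/17) → (-121/17, 214/17)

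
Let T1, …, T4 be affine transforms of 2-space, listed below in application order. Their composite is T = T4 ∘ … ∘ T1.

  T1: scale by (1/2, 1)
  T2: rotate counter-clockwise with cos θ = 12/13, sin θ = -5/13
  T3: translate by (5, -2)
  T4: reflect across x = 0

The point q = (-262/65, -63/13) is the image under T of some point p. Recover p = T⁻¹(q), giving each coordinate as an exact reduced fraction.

T1 = [1/2 0 0; 0 1 0; 0 0 1]
T2·T1 = [6/13 5/13 0; -5/26 12/13 0; 0 0 1]
T3·…·T1 = [6/13 5/13 5; -5/26 12/13 -2; 0 0 1]
T4·…·T1 = [-6/13 -5/13 -5; -5/26 12/13 -2; 0 0 1]
det M = -1/2; M⁻¹ = [-24/13 -10/13 -140/13; -5/13 12/13 -1/13; 0 0 1]
M⁻¹ · (-262/65, -63/13)ᵀ = (2/5, -3)ᵀ

p = (2/5, -3)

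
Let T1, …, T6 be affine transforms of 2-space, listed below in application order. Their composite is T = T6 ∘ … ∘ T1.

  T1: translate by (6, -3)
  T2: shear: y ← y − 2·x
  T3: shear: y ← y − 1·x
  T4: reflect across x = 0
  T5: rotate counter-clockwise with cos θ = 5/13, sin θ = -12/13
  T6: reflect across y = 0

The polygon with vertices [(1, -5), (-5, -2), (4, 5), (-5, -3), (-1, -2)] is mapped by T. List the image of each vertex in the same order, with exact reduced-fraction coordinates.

image vertices: (-383/13, 61/13), (-101/13, 28/13), (-386/13, 20/13), (-113/13, 33/13), (-265/13, 40/13)

T1 translate by (6, -3): (1, -5) → (7, -8); (-5, -2) → (1, -5); (4, 5) → (10, 2); (-5, -3) → (1, -6); (-1, -2) → (5, -5)
T2 shear: y ← y − 2·x: (7, -8) → (7, -22); (1, -5) → (1, -7); (10, 2) → (10, -18); (1, -6) → (1, -8); (5, -5) → (5, -15)
T3 shear: y ← y − 1·x: (7, -22) → (7, -29); (1, -7) → (1, -8); (10, -18) → (10, -28); (1, -8) → (1, -9); (5, -15) → (5, -20)
T4 reflect across x = 0: (7, -29) → (-7, -29); (1, -8) → (-1, -8); (10, -28) → (-10, -28); (1, -9) → (-1, -9); (5, -20) → (-5, -20)
T5 rotate counter-clockwise with cos θ = 5/13, sin θ = -12/13: (-7, -29) → (-383/13, -61/13); (-1, -8) → (-101/13, -28/13); (-10, -28) → (-386/13, -20/13); (-1, -9) → (-113/13, -33/13); (-5, -20) → (-265/13, -40/13)
T6 reflect across y = 0: (-383/13, -61/13) → (-383/13, 61/13); (-101/13, -28/13) → (-101/13, 28/13); (-386/13, -20/13) → (-386/13, 20/13); (-113/13, -33/13) → (-113/13, 33/13); (-265/13, -40/13) → (-265/13, 40/13)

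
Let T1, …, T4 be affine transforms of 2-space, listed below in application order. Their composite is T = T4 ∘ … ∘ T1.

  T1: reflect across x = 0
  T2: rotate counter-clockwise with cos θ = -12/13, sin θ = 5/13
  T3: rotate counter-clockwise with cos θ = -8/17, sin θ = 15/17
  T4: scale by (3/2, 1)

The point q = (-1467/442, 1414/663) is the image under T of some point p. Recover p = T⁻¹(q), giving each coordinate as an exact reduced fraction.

p = (7/3, -2)

T1 = [-1 0 0; 0 1 0; 0 0 1]
T2·T1 = [12/13 -5/13 0; -5/13 -12/13 0; 0 0 1]
T3·…·T1 = [-21/221 220/221 0; 220/221 21/221 0; 0 0 1]
T4·…·T1 = [-63/442 330/221 0; 220/221 21/221 0; 0 0 1]
det M = -3/2; M⁻¹ = [-14/221 220/221 0; 440/663 21/221 0; 0 0 1]
M⁻¹ · (-1467/442, 1414/663)ᵀ = (7/3, -2)ᵀ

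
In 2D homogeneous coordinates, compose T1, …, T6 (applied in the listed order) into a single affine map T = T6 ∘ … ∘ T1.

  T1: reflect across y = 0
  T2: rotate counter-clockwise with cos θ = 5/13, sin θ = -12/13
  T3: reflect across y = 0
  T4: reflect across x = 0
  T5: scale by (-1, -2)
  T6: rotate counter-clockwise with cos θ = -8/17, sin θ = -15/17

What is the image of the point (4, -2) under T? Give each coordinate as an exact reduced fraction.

T1 reflect across y = 0: (4, -2) → (4, 2)
T2 rotate counter-clockwise with cos θ = 5/13, sin θ = -12/13: (4, 2) → (44/13, -38/13)
T3 reflect across y = 0: (44/13, -38/13) → (44/13, 38/13)
T4 reflect across x = 0: (44/13, 38/13) → (-44/13, 38/13)
T5 scale by (-1, -2): (-44/13, 38/13) → (44/13, -76/13)
T6 rotate counter-clockwise with cos θ = -8/17, sin θ = -15/17: (44/13, -76/13) → (-1492/221, -4/17)

T(p) = (-1492/221, -4/17)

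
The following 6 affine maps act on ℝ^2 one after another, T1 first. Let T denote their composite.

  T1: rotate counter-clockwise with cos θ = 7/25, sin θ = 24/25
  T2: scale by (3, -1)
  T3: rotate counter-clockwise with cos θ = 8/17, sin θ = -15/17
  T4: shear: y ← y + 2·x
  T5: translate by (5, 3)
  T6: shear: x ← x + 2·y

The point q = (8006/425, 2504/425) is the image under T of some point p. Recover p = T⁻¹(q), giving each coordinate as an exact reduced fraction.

p = (-1, -1)

T1 = [7/25 -24/25 0; 24/25 7/25 0; 0 0 1]
T2·T1 = [21/25 -72/25 0; -24/25 -7/25 0; 0 0 1]
T3·…·T1 = [-192/425 -681/425 0; -507/425 1024/425 0; 0 0 1]
T4·…·T1 = [-192/425 -681/425 0; -891/425 -338/425 0; 0 0 1]
T5·…·T1 = [-192/425 -681/425 5; -891/425 -338/425 3; 0 0 1]
T6·…·T1 = [-1974/425 -1357/425 11; -891/425 -338/425 3; 0 0 1]
det M = -3; M⁻¹ = [338/1275 -1357/1275 353/1275; -297/425 658/425 1293/425; 0 0 1]
M⁻¹ · (8006/425, 2504/425)ᵀ = (-1, -1)ᵀ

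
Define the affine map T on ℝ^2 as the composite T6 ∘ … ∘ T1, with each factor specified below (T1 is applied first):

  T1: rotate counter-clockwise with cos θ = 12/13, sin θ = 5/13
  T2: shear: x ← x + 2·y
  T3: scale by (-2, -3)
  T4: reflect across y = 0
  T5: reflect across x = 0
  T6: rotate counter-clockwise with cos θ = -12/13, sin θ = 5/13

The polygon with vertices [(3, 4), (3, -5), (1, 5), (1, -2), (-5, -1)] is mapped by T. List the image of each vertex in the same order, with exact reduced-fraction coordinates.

T1 rotate counter-clockwise with cos θ = 12/13, sin θ = 5/13: (3, 4) → (16/13, 63/13); (3, -5) → (61/13, -45/13); (1, 5) → (-1, 5); (1, -2) → (22/13, -19/13); (-5, -1) → (-55/13, -37/13)
T2 shear: x ← x + 2·y: (16/13, 63/13) → (142/13, 63/13); (61/13, -45/13) → (-29/13, -45/13); (-1, 5) → (9, 5); (22/13, -19/13) → (-16/13, -19/13); (-55/13, -37/13) → (-129/13, -37/13)
T3 scale by (-2, -3): (142/13, 63/13) → (-284/13, -189/13); (-29/13, -45/13) → (58/13, 135/13); (9, 5) → (-18, -15); (-16/13, -19/13) → (32/13, 57/13); (-129/13, -37/13) → (258/13, 111/13)
T4 reflect across y = 0: (-284/13, -189/13) → (-284/13, 189/13); (58/13, 135/13) → (58/13, -135/13); (-18, -15) → (-18, 15); (32/13, 57/13) → (32/13, -57/13); (258/13, 111/13) → (258/13, -111/13)
T5 reflect across x = 0: (-284/13, 189/13) → (284/13, 189/13); (58/13, -135/13) → (-58/13, -135/13); (-18, 15) → (18, 15); (32/13, -57/13) → (-32/13, -57/13); (258/13, -111/13) → (-258/13, -111/13)
T6 rotate counter-clockwise with cos θ = -12/13, sin θ = 5/13: (284/13, 189/13) → (-4353/169, -848/169); (-58/13, -135/13) → (1371/169, 1330/169); (18, 15) → (-291/13, -90/13); (-32/13, -57/13) → (669/169, 524/169); (-258/13, -111/13) → (3651/169, 42/169)

image vertices: (-4353/169, -848/169), (1371/169, 1330/169), (-291/13, -90/13), (669/169, 524/169), (3651/169, 42/169)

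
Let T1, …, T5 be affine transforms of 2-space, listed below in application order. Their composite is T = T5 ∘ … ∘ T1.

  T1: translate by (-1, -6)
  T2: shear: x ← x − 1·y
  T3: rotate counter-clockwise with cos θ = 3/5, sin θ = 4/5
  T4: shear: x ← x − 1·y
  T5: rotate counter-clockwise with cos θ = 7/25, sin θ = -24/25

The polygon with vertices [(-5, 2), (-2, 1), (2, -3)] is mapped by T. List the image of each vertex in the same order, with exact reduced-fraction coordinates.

image vertices: (-54/25, -172/25), (63/125, -841/125), (683/125, -1181/125)

T1 translate by (-1, -6): (-5, 2) → (-6, -4); (-2, 1) → (-3, -5); (2, -3) → (1, -9)
T2 shear: x ← x − 1·y: (-6, -4) → (-2, -4); (-3, -5) → (2, -5); (1, -9) → (10, -9)
T3 rotate counter-clockwise with cos θ = 3/5, sin θ = 4/5: (-2, -4) → (2, -4); (2, -5) → (26/5, -7/5); (10, -9) → (66/5, 13/5)
T4 shear: x ← x − 1·y: (2, -4) → (6, -4); (26/5, -7/5) → (33/5, -7/5); (66/5, 13/5) → (53/5, 13/5)
T5 rotate counter-clockwise with cos θ = 7/25, sin θ = -24/25: (6, -4) → (-54/25, -172/25); (33/5, -7/5) → (63/125, -841/125); (53/5, 13/5) → (683/125, -1181/125)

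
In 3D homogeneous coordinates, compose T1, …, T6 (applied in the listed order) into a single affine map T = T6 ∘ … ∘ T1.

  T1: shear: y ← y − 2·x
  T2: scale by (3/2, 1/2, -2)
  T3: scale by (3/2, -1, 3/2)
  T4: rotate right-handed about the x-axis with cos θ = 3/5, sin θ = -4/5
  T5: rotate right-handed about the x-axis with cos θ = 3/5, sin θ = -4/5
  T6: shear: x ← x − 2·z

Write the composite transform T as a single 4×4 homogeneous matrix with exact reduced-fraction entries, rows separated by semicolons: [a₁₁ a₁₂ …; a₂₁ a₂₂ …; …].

T1 = [1 0 0 0; -2 1 0 0; 0 0 1 0; 0 0 0 1]
T2·T1 = [3/2 0 0 0; -1 1/2 0 0; 0 0 -2 0; 0 0 0 1]
T3·…·T1 = [9/4 0 0 0; 1 -1/2 0 0; 0 0 -3 0; 0 0 0 1]
T4·…·T1 = [9/4 0 0 0; 3/5 -3/10 -12/5 0; -4/5 2/5 -9/5 0; 0 0 0 1]
T5·…·T1 = [9/4 0 0 0; -7/25 7/50 -72/25 0; -24/25 12/25 21/25 0; 0 0 0 1]
T6·…·T1 = [417/100 -24/25 -42/25 0; -7/25 7/50 -72/25 0; -24/25 12/25 21/25 0; 0 0 0 1]

T = [417/100 -24/25 -42/25 0; -7/25 7/50 -72/25 0; -24/25 12/25 21/25 0; 0 0 0 1]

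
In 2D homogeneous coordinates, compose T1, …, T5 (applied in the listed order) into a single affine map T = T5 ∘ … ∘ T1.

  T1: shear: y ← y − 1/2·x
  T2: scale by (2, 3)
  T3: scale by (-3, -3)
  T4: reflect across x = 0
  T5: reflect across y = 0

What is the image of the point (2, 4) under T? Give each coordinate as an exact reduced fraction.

T1 shear: y ← y − 1/2·x: (2, 4) → (2, 3)
T2 scale by (2, 3): (2, 3) → (4, 9)
T3 scale by (-3, -3): (4, 9) → (-12, -27)
T4 reflect across x = 0: (-12, -27) → (12, -27)
T5 reflect across y = 0: (12, -27) → (12, 27)

T(p) = (12, 27)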